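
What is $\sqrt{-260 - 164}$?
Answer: $2 i \sqrt{106} \approx 20.591 i$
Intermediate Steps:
$\sqrt{-260 - 164} = \sqrt{-424} = 2 i \sqrt{106}$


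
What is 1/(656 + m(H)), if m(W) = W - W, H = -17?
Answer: 1/656 ≈ 0.0015244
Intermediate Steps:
m(W) = 0
1/(656 + m(H)) = 1/(656 + 0) = 1/656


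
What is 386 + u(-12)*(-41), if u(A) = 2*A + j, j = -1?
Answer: 1411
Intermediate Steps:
u(A) = -1 + 2*A (u(A) = 2*A - 1 = -1 + 2*A)
386 + u(-12)*(-41) = 386 + (-1 + 2*(-12))*(-41) = 386 + (-1 - 24)*(-41) = 386 - 25*(-41) = 386 + 1025 = 1411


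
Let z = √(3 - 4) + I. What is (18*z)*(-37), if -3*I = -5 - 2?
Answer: -1554 - 666*I ≈ -1554.0 - 666.0*I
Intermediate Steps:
I = 7/3 (I = -(-5 - 2)/3 = -⅓*(-7) = 7/3 ≈ 2.3333)
z = 7/3 + I (z = √(3 - 4) + 7/3 = √(-1) + 7/3 = I + 7/3 = 7/3 + I ≈ 2.3333 + 1.0*I)
(18*z)*(-37) = (18*(7/3 + I))*(-37) = (42 + 18*I)*(-37) = -1554 - 666*I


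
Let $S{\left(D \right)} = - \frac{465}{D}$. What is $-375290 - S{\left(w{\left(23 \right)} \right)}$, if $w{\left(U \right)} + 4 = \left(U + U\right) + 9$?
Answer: $- \frac{6379775}{17} \approx -3.7528 \cdot 10^{5}$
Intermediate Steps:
$w{\left(U \right)} = 5 + 2 U$ ($w{\left(U \right)} = -4 + \left(\left(U + U\right) + 9\right) = -4 + \left(2 U + 9\right) = -4 + \left(9 + 2 U\right) = 5 + 2 U$)
$-375290 - S{\left(w{\left(23 \right)} \right)} = -375290 - - \frac{465}{5 + 2 \cdot 23} = -375290 - - \frac{465}{5 + 46} = -375290 - - \frac{465}{51} = -375290 - \left(-465\right) \frac{1}{51} = -375290 - - \frac{155}{17} = -375290 + \frac{155}{17} = - \frac{6379775}{17}$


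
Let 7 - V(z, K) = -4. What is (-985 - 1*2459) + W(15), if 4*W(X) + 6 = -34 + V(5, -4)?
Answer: -13805/4 ≈ -3451.3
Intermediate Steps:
V(z, K) = 11 (V(z, K) = 7 - 1*(-4) = 7 + 4 = 11)
W(X) = -29/4 (W(X) = -3/2 + (-34 + 11)/4 = -3/2 + (¼)*(-23) = -3/2 - 23/4 = -29/4)
(-985 - 1*2459) + W(15) = (-985 - 1*2459) - 29/4 = (-985 - 2459) - 29/4 = -3444 - 29/4 = -13805/4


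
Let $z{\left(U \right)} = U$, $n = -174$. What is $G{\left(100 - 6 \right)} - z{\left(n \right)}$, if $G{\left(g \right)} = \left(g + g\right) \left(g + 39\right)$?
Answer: $25178$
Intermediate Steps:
$G{\left(g \right)} = 2 g \left(39 + g\right)$
$G{\left(100 - 6 \right)} - z{\left(n \right)} = 2 \left(100 - 6\right) \left(39 + \left(100 - 6\right)\right) - -174 = 2 \left(100 - 6\right) \left(39 + \left(100 - 6\right)\right) + 174 = 2 \cdot 94 \left(39 + 94\right) + 174 = 2 \cdot 94 \cdot 133 + 174 = 25004 + 174 = 25178$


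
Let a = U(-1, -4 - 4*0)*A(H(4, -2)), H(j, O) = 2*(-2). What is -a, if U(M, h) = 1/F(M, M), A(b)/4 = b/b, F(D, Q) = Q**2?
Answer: -4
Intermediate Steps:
H(j, O) = -4
A(b) = 4 (A(b) = 4*(b/b) = 4*1 = 4)
U(M, h) = M**(-2) (U(M, h) = 1/(M**2) = M**(-2))
a = 4 (a = 4/(-1)**2 = 1*4 = 4)
-a = -1*4 = -4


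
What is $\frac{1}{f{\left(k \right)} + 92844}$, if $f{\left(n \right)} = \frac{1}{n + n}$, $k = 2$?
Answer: $\frac{4}{371377} \approx 1.0771 \cdot 10^{-5}$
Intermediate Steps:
$f{\left(n \right)} = \frac{1}{2 n}$
$\frac{1}{f{\left(k \right)} + 92844} = \frac{1}{\frac{1}{2 \cdot 2} + 92844} = \frac{1}{\frac{1}{2} \cdot \frac{1}{2} + 92844} = \frac{1}{\frac{1}{4} + 92844} = \frac{1}{\frac{371377}{4}} = \frac{4}{371377}$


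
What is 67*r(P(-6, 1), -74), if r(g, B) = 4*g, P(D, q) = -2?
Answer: -536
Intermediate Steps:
67*r(P(-6, 1), -74) = 67*(4*(-2)) = 67*(-8) = -536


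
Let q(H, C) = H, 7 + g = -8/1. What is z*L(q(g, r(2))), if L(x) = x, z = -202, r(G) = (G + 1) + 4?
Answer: 3030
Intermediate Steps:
g = -15 (g = -7 - 8/1 = -7 - 8*1 = -7 - 8 = -15)
r(G) = 5 + G (r(G) = (1 + G) + 4 = 5 + G)
z*L(q(g, r(2))) = -202*(-15) = 3030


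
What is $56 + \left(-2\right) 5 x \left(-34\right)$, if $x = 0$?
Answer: $56$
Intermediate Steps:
$56 + \left(-2\right) 5 x \left(-34\right) = 56 + \left(-2\right) 5 \cdot 0 \left(-34\right) = 56 + \left(-10\right) 0 \left(-34\right) = 56 + 0 \left(-34\right) = 56 + 0 = 56$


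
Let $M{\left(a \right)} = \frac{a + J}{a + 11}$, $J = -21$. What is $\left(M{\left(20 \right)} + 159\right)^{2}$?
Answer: $\frac{24285184}{961} \approx 25271.0$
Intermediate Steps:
$M{\left(a \right)} = \frac{-21 + a}{11 + a}$ ($M{\left(a \right)} = \frac{a - 21}{a + 11} = \frac{-21 + a}{11 + a}$)
$\left(M{\left(20 \right)} + 159\right)^{2} = \left(\frac{-21 + 20}{11 + 20} + 159\right)^{2} = \left(\frac{1}{31} \left(-1\right) + 159\right)^{2} = \left(- \frac{1}{31} + 159\right)^{2} = \left(\frac{4928}{31}\right)^{2} = \frac{24285184}{961}$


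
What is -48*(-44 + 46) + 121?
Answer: 25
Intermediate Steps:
-48*(-44 + 46) + 121 = -48*2 + 121 = -96 + 121 = 25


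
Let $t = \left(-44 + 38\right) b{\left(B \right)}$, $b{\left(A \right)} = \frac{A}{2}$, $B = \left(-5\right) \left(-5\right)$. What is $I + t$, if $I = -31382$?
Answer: $-31457$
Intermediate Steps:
$B = 25$
$b{\left(A \right)} = \frac{A}{2}$ ($b{\left(A \right)} = A \frac{1}{2} = \frac{A}{2}$)
$t = -75$ ($t = \left(-44 + 38\right) \frac{1}{2} \cdot 25 = \left(-6\right) \frac{25}{2} = -75$)
$I + t = -31382 - 75 = -31457$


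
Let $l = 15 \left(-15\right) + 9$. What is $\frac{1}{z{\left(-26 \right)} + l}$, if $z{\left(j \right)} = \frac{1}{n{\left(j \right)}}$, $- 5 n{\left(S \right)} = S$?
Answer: $- \frac{26}{5611} \approx -0.0046338$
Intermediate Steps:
$n{\left(S \right)} = - \frac{S}{5}$
$l = -216$ ($l = -225 + 9 = -216$)
$z{\left(j \right)} = - \frac{5}{j}$ ($z{\left(j \right)} = \frac{1}{\left(- \frac{1}{5}\right) j} = - \frac{5}{j}$)
$\frac{1}{z{\left(-26 \right)} + l} = \frac{1}{- \frac{5}{-26} - 216} = \frac{1}{\left(-5\right) \left(- \frac{1}{26}\right) - 216} = \frac{1}{\frac{5}{26} - 216} = \frac{1}{- \frac{5611}{26}} = - \frac{26}{5611}$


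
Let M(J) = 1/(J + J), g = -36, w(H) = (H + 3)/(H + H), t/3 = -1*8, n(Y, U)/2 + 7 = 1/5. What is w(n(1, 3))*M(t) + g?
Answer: -235061/6528 ≈ -36.008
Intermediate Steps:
n(Y, U) = -68/5 (n(Y, U) = -14 + 2/5 = -14 + 2*(⅕) = -14 + ⅖ = -68/5)
t = -24 (t = 3*(-1*8) = 3*(-8) = -24)
w(H) = (3 + H)/(2*H) (w(H) = (3 + H)/((2*H)) = (3 + H)*(1/(2*H)) = (3 + H)/(2*H))
M(J) = 1/(2*J)
w(n(1, 3))*M(t) + g = ((3 - 68/5)/(2*(-68/5)))*((½)/(-24)) - 36 = ((½)*(-5/68)*(-53/5))*((½)*(-1/24)) - 36 = (53/136)*(-1/48) - 36 = -53/6528 - 36 = -235061/6528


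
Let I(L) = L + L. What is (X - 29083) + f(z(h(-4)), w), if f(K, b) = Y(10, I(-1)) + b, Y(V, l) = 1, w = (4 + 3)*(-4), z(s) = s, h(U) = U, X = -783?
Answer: -29893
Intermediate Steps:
w = -28 (w = 7*(-4) = -28)
I(L) = 2*L
f(K, b) = 1 + b
(X - 29083) + f(z(h(-4)), w) = (-783 - 29083) + (1 - 28) = -29866 - 27 = -29893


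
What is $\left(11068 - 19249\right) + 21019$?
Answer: $12838$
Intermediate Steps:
$\left(11068 - 19249\right) + 21019 = -8181 + 21019 = 12838$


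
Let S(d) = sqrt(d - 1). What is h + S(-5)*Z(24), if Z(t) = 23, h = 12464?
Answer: 12464 + 23*I*sqrt(6) ≈ 12464.0 + 56.338*I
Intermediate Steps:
S(d) = sqrt(-1 + d)
h + S(-5)*Z(24) = 12464 + sqrt(-1 - 5)*23 = 12464 + sqrt(-6)*23 = 12464 + (I*sqrt(6))*23 = 12464 + 23*I*sqrt(6)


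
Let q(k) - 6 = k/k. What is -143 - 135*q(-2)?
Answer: -1088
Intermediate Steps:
q(k) = 7 (q(k) = 6 + k/k = 6 + 1 = 7)
-143 - 135*q(-2) = -143 - 135*7 = -143 - 945 = -1088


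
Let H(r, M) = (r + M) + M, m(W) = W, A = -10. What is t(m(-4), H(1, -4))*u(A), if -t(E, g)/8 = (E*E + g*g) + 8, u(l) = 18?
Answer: -10512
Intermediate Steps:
H(r, M) = r + 2*M (H(r, M) = (M + r) + M = r + 2*M)
t(E, g) = -64 - 8*E² - 8*g² (t(E, g) = -8*((E*E + g*g) + 8) = -8*((E² + g²) + 8) = -8*(8 + E² + g²) = -64 - 8*E² - 8*g²)
t(m(-4), H(1, -4))*u(A) = (-64 - 8*(-4)² - 8*(1 + 2*(-4))²)*18 = (-64 - 8*16 - 8*(1 - 8)²)*18 = (-64 - 128 - 8*(-7)²)*18 = (-64 - 128 - 8*49)*18 = (-64 - 128 - 392)*18 = -584*18 = -10512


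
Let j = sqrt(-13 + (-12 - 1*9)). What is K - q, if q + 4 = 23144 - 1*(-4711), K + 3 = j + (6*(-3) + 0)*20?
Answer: -28214 + I*sqrt(34) ≈ -28214.0 + 5.831*I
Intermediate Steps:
j = I*sqrt(34) (j = sqrt(-13 + (-12 - 9)) = sqrt(-13 - 21) = sqrt(-34) = I*sqrt(34) ≈ 5.8309*I)
K = -363 + I*sqrt(34) (K = -3 + (I*sqrt(34) + (6*(-3) + 0)*20) = -3 + (I*sqrt(34) + (-18 + 0)*20) = -3 + (I*sqrt(34) - 18*20) = -3 + (I*sqrt(34) - 360) = -3 + (-360 + I*sqrt(34)) = -363 + I*sqrt(34) ≈ -363.0 + 5.831*I)
q = 27851 (q = -4 + (23144 - 1*(-4711)) = -4 + (23144 + 4711) = -4 + 27855 = 27851)
K - q = (-363 + I*sqrt(34)) - 1*27851 = (-363 + I*sqrt(34)) - 27851 = -28214 + I*sqrt(34)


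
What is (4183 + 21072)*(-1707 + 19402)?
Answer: 446887225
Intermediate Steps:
(4183 + 21072)*(-1707 + 19402) = 25255*17695 = 446887225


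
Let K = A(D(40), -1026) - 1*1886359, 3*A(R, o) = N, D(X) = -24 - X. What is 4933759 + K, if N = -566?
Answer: 9141634/3 ≈ 3.0472e+6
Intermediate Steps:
A(R, o) = -566/3 (A(R, o) = (⅓)*(-566) = -566/3)
K = -5659643/3 (K = -566/3 - 1*1886359 = -566/3 - 1886359 = -5659643/3 ≈ -1.8865e+6)
4933759 + K = 4933759 - 5659643/3 = 9141634/3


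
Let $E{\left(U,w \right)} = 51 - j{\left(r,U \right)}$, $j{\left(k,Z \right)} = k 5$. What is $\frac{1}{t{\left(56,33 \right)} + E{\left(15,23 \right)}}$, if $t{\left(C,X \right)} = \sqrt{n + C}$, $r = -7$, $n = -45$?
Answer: $\frac{86}{7385} - \frac{\sqrt{11}}{7385} \approx 0.011196$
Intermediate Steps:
$t{\left(C,X \right)} = \sqrt{-45 + C}$
$j{\left(k,Z \right)} = 5 k$
$E{\left(U,w \right)} = 86$ ($E{\left(U,w \right)} = 51 - 5 \left(-7\right) = 51 - -35 = 51 + 35 = 86$)
$\frac{1}{t{\left(56,33 \right)} + E{\left(15,23 \right)}} = \frac{1}{\sqrt{-45 + 56} + 86} = \frac{1}{\sqrt{11} + 86} = \frac{1}{86 + \sqrt{11}}$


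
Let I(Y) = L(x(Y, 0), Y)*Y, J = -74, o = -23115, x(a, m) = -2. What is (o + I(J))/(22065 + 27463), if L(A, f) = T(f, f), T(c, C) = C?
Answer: -17639/49528 ≈ -0.35614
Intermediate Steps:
L(A, f) = f
I(Y) = Y² (I(Y) = Y*Y = Y²)
(o + I(J))/(22065 + 27463) = (-23115 + (-74)²)/(22065 + 27463) = (-23115 + 5476)/49528 = -17639*1/49528 = -17639/49528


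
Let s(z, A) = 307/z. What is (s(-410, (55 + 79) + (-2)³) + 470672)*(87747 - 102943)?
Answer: -1466225668374/205 ≈ -7.1523e+9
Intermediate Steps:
(s(-410, (55 + 79) + (-2)³) + 470672)*(87747 - 102943) = (307/(-410) + 470672)*(87747 - 102943) = (307*(-1/410) + 470672)*(-15196) = (-307/410 + 470672)*(-15196) = (192975213/410)*(-15196) = -1466225668374/205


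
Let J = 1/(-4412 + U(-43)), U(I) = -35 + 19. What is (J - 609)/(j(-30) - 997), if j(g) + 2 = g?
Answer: 2696653/4556412 ≈ 0.59184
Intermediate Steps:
U(I) = -16
J = -1/4428 (J = 1/(-4412 - 16) = 1/(-4428) = -1/4428 ≈ -0.00022584)
j(g) = -2 + g
(J - 609)/(j(-30) - 997) = (-1/4428 - 609)/((-2 - 30) - 997) = -2696653/(4428*(-32 - 997)) = -2696653/4428/(-1029) = -2696653/4428*(-1/1029) = 2696653/4556412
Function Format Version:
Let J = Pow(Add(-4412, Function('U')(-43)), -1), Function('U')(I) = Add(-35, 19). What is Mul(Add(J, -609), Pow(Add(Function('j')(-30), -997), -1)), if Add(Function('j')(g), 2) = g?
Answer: Rational(2696653, 4556412) ≈ 0.59184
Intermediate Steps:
Function('U')(I) = -16
J = Rational(-1, 4428) (J = Pow(Add(-4412, -16), -1) = Pow(-4428, -1) = Rational(-1, 4428) ≈ -0.00022584)
Function('j')(g) = Add(-2, g)
Mul(Add(J, -609), Pow(Add(Function('j')(-30), -997), -1)) = Mul(Add(Rational(-1, 4428), -609), Pow(Add(Add(-2, -30), -997), -1)) = Mul(Rational(-2696653, 4428), Pow(Add(-32, -997), -1)) = Mul(Rational(-2696653, 4428), Pow(-1029, -1)) = Mul(Rational(-2696653, 4428), Rational(-1, 1029)) = Rational(2696653, 4556412)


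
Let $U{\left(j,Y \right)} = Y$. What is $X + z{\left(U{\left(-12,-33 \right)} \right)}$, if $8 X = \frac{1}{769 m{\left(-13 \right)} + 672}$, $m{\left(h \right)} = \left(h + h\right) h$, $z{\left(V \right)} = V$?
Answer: $- \frac{68796815}{2084752} \approx -33.0$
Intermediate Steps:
$m{\left(h \right)} = 2 h^{2}$ ($m{\left(h \right)} = 2 h h = 2 h^{2}$)
$X = \frac{1}{2084752}$ ($X = \frac{1}{8 \left(769 \cdot 2 \left(-13\right)^{2} + 672\right)} = \frac{1}{8 \left(769 \cdot 2 \cdot 169 + 672\right)} = \frac{1}{8 \left(769 \cdot 338 + 672\right)} = \frac{1}{8 \left(259922 + 672\right)} = \frac{1}{8 \cdot 260594} = \frac{1}{8} \cdot \frac{1}{260594} = \frac{1}{2084752} \approx 4.7967 \cdot 10^{-7}$)
$X + z{\left(U{\left(-12,-33 \right)} \right)} = \frac{1}{2084752} - 33 = - \frac{68796815}{2084752}$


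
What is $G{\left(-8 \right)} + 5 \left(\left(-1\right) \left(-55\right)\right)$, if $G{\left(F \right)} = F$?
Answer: $267$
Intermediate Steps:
$G{\left(-8 \right)} + 5 \left(\left(-1\right) \left(-55\right)\right) = -8 + 5 \left(\left(-1\right) \left(-55\right)\right) = -8 + 5 \cdot 55 = -8 + 275 = 267$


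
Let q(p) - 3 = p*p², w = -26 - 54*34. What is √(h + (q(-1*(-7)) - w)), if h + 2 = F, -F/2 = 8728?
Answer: 5*I*√610 ≈ 123.49*I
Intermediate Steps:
F = -17456 (F = -2*8728 = -17456)
h = -17458 (h = -2 - 17456 = -17458)
w = -1862 (w = -26 - 1836 = -1862)
q(p) = 3 + p³ (q(p) = 3 + p*p² = 3 + p³)
√(h + (q(-1*(-7)) - w)) = √(-17458 + ((3 + (-1*(-7))³) - 1*(-1862))) = √(-17458 + ((3 + 7³) + 1862)) = √(-17458 + ((3 + 343) + 1862)) = √(-17458 + (346 + 1862)) = √(-17458 + 2208) = √(-15250) = 5*I*√610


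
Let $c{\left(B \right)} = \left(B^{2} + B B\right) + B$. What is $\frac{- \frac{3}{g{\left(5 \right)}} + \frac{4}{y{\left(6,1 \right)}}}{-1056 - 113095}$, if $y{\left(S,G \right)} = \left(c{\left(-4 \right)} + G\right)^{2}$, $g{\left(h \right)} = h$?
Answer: $\frac{2503}{480004955} \approx 5.2145 \cdot 10^{-6}$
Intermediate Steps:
$c{\left(B \right)} = B + 2 B^{2}$ ($c{\left(B \right)} = \left(B^{2} + B^{2}\right) + B = 2 B^{2} + B = B + 2 B^{2}$)
$y{\left(S,G \right)} = \left(28 + G\right)^{2}$ ($y{\left(S,G \right)} = \left(- 4 \left(1 + 2 \left(-4\right)\right) + G\right)^{2} = \left(- 4 \left(1 - 8\right) + G\right)^{2} = \left(\left(-4\right) \left(-7\right) + G\right)^{2} = \left(28 + G\right)^{2}$)
$\frac{- \frac{3}{g{\left(5 \right)}} + \frac{4}{y{\left(6,1 \right)}}}{-1056 - 113095} = \frac{- \frac{3}{5} + \frac{4}{\left(28 + 1\right)^{2}}}{-1056 - 113095} = \frac{\left(-3\right) \frac{1}{5} + \frac{4}{29^{2}}}{-114151} = \left(- \frac{3}{5} + \frac{4}{841}\right) \left(- \frac{1}{114151}\right) = \left(- \frac{2503}{4205}\right) \left(- \frac{1}{114151}\right) = \frac{2503}{480004955}$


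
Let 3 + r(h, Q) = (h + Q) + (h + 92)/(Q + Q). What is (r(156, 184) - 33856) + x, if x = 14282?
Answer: -884871/46 ≈ -19236.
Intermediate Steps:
r(h, Q) = -3 + Q + h + (92 + h)/(2*Q) (r(h, Q) = -3 + ((h + Q) + (h + 92)/(Q + Q)) = -3 + ((Q + h) + (92 + h)/((2*Q))) = -3 + ((Q + h) + (92 + h)*(1/(2*Q))) = -3 + ((Q + h) + (92 + h)/(2*Q)) = -3 + (Q + h + (92 + h)/(2*Q)) = -3 + Q + h + (92 + h)/(2*Q))
(r(156, 184) - 33856) + x = ((46 + (½)*156 + 184*(-3 + 184 + 156))/184 - 33856) + 14282 = ((46 + 78 + 184*337)/184 - 33856) + 14282 = ((46 + 78 + 62008)/184 - 33856) + 14282 = ((1/184)*62132 - 33856) + 14282 = (15533/46 - 33856) + 14282 = -1541843/46 + 14282 = -884871/46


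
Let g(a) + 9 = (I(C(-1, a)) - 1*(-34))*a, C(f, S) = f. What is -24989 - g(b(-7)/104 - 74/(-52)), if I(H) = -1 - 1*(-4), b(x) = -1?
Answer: -2603359/104 ≈ -25032.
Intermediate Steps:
I(H) = 3 (I(H) = -1 + 4 = 3)
g(a) = -9 + 37*a (g(a) = -9 + (3 - 1*(-34))*a = -9 + (3 + 34)*a = -9 + 37*a)
-24989 - g(b(-7)/104 - 74/(-52)) = -24989 - (-9 + 37*(-1/104 - 74/(-52))) = -24989 - (-9 + 37*(-1*1/104 - 74*(-1/52))) = -24989 - (-9 + 37*(-1/104 + 37/26)) = -24989 - (-9 + 37*(147/104)) = -24989 - (-9 + 5439/104) = -24989 - 1*4503/104 = -24989 - 4503/104 = -2603359/104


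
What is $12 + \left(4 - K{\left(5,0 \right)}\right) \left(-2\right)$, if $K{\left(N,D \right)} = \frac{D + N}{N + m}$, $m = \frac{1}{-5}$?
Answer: $\frac{73}{12} \approx 6.0833$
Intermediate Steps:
$m = - \frac{1}{5} \approx -0.2$
$K{\left(N,D \right)} = \frac{D + N}{- \frac{1}{5} + N}$ ($K{\left(N,D \right)} = \frac{D + N}{N - \frac{1}{5}} = \frac{D + N}{- \frac{1}{5} + N}$)
$12 + \left(4 - K{\left(5,0 \right)}\right) \left(-2\right) = 12 + \left(4 - \frac{5 \left(0 + 5\right)}{-1 + 5 \cdot 5}\right) \left(-2\right) = 12 + \left(4 - 5 \frac{1}{-1 + 25} \cdot 5\right) \left(-2\right) = 12 + \left(4 - 5 \cdot \frac{1}{24} \cdot 5\right) \left(-2\right) = 12 + \left(4 - \frac{25}{24}\right) \left(-2\right) = 12 + \frac{71}{24} \left(-2\right) = 12 - \frac{71}{12} = \frac{73}{12}$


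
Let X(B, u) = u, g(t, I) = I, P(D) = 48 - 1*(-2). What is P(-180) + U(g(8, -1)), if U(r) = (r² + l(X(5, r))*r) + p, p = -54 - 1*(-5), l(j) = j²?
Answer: 1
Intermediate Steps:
P(D) = 50 (P(D) = 48 + 2 = 50)
p = -49 (p = -54 + 5 = -49)
U(r) = -49 + r² + r³ (U(r) = (r² + r²*r) - 49 = (r² + r³) - 49 = -49 + r² + r³)
P(-180) + U(g(8, -1)) = 50 + (-49 + (-1)² + (-1)³) = 50 + (-49 + 1 - 1) = 50 - 49 = 1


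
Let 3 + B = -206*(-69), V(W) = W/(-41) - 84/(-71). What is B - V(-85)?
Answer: 41358742/2911 ≈ 14208.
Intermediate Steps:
V(W) = 84/71 - W/41 (V(W) = W*(-1/41) - 84*(-1/71) = -W/41 + 84/71 = 84/71 - W/41)
B = 14211 (B = -3 - 206*(-69) = -3 + 14214 = 14211)
B - V(-85) = 14211 - (84/71 - 1/41*(-85)) = 14211 - (84/71 + 85/41) = 14211 - 1*9479/2911 = 14211 - 9479/2911 = 41358742/2911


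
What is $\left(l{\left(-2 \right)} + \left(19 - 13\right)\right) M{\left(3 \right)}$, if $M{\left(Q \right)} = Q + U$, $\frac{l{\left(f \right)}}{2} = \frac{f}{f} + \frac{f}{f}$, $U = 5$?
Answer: $80$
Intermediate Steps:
$l{\left(f \right)} = 4$ ($l{\left(f \right)} = 2 \left(\frac{f}{f} + \frac{f}{f}\right) = 2 \left(1 + 1\right) = 2 \cdot 2 = 4$)
$M{\left(Q \right)} = 5 + Q$ ($M{\left(Q \right)} = Q + 5 = 5 + Q$)
$\left(l{\left(-2 \right)} + \left(19 - 13\right)\right) M{\left(3 \right)} = \left(4 + \left(19 - 13\right)\right) \left(5 + 3\right) = \left(4 + \left(19 - 13\right)\right) 8 = \left(4 + 6\right) 8 = 10 \cdot 8 = 80$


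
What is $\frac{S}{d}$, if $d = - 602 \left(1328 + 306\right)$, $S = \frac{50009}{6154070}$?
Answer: $- \frac{1163}{140780505320} \approx -8.2611 \cdot 10^{-9}$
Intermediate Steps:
$S = \frac{50009}{6154070}$ ($S = 50009 \cdot \frac{1}{6154070} = \frac{50009}{6154070} \approx 0.0081262$)
$d = -983668$ ($d = \left(-602\right) 1634 = -983668$)
$\frac{S}{d} = \frac{50009}{6154070 \left(-983668\right)} = \frac{50009}{6154070} \left(- \frac{1}{983668}\right) = - \frac{1163}{140780505320}$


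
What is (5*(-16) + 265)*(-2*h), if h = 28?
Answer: -10360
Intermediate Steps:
(5*(-16) + 265)*(-2*h) = (5*(-16) + 265)*(-2*28) = (-80 + 265)*(-56) = 185*(-56) = -10360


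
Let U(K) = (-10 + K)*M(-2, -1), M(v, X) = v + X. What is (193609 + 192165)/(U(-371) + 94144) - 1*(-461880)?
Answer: 44011545334/95287 ≈ 4.6188e+5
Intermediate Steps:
M(v, X) = X + v
U(K) = 30 - 3*K (U(K) = (-10 + K)*(-1 - 2) = (-10 + K)*(-3) = 30 - 3*K)
(193609 + 192165)/(U(-371) + 94144) - 1*(-461880) = (193609 + 192165)/((30 - 3*(-371)) + 94144) - 1*(-461880) = 385774/((30 + 1113) + 94144) + 461880 = 385774/(1143 + 94144) + 461880 = 385774/95287 + 461880 = 44011545334/95287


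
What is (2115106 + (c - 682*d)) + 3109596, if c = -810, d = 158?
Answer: 5116136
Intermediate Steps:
(2115106 + (c - 682*d)) + 3109596 = (2115106 + (-810 - 682*158)) + 3109596 = (2115106 + (-810 - 107756)) + 3109596 = (2115106 - 108566) + 3109596 = 2006540 + 3109596 = 5116136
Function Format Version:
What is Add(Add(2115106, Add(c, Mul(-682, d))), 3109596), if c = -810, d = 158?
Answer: 5116136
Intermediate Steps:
Add(Add(2115106, Add(c, Mul(-682, d))), 3109596) = Add(Add(2115106, Add(-810, Mul(-682, 158))), 3109596) = Add(Add(2115106, Add(-810, -107756)), 3109596) = Add(Add(2115106, -108566), 3109596) = Add(2006540, 3109596) = 5116136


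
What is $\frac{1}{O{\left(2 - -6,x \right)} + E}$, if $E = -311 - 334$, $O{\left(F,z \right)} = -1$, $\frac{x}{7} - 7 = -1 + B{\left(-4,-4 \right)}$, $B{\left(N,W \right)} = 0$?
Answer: $- \frac{1}{646} \approx -0.001548$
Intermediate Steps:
$x = 42$ ($x = 49 + 7 \left(-1 + 0\right) = 49 + 7 \left(-1\right) = 49 - 7 = 42$)
$E = -645$ ($E = -311 - 334 = -645$)
$\frac{1}{O{\left(2 - -6,x \right)} + E} = \frac{1}{-1 - 645} = \frac{1}{-646} = - \frac{1}{646}$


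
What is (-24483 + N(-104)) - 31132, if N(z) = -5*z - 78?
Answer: -55173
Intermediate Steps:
N(z) = -78 - 5*z
(-24483 + N(-104)) - 31132 = (-24483 + (-78 - 5*(-104))) - 31132 = (-24483 + (-78 + 520)) - 31132 = (-24483 + 442) - 31132 = -24041 - 31132 = -55173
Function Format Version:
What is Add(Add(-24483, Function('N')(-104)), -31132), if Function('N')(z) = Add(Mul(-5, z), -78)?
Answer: -55173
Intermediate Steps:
Function('N')(z) = Add(-78, Mul(-5, z))
Add(Add(-24483, Function('N')(-104)), -31132) = Add(Add(-24483, Add(-78, Mul(-5, -104))), -31132) = Add(Add(-24483, Add(-78, 520)), -31132) = Add(Add(-24483, 442), -31132) = Add(-24041, -31132) = -55173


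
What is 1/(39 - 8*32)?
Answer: -1/217 ≈ -0.0046083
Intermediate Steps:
1/(39 - 8*32) = 1/(39 - 256) = 1/(-217) = -1/217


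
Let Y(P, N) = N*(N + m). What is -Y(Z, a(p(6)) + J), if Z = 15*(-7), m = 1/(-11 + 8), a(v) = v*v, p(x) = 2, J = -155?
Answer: -68554/3 ≈ -22851.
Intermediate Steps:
a(v) = v**2
m = -1/3 (m = 1/(-3) = -1/3 ≈ -0.33333)
Z = -105
Y(P, N) = N*(-1/3 + N) (Y(P, N) = N*(N - 1/3) = N*(-1/3 + N))
-Y(Z, a(p(6)) + J) = -(2**2 - 155)*(-1/3 + (2**2 - 155)) = -(4 - 155)*(-1/3 + (4 - 155)) = -(-151)*(-1/3 - 151) = -(-151)*(-454)/3 = -1*68554/3 = -68554/3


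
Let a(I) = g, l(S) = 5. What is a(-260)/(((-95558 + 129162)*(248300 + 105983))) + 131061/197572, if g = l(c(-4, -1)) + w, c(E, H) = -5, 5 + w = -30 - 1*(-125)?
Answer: 195040492592899/294019881879638 ≈ 0.66336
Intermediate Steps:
w = 90 (w = -5 + (-30 - 1*(-125)) = -5 + (-30 + 125) = -5 + 95 = 90)
g = 95 (g = 5 + 90 = 95)
a(I) = 95
a(-260)/(((-95558 + 129162)*(248300 + 105983))) + 131061/197572 = 95/(((-95558 + 129162)*(248300 + 105983))) + 131061/197572 = 95/((33604*354283)) + 131061*(1/197572) = 95/11905325932 + 131061/197572 = 195040492592899/294019881879638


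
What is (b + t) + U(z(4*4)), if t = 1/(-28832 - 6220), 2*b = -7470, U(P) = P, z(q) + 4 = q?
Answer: -130498597/35052 ≈ -3723.0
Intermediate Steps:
z(q) = -4 + q
b = -3735 (b = (½)*(-7470) = -3735)
t = -1/35052 (t = 1/(-35052) = -1/35052 ≈ -2.8529e-5)
(b + t) + U(z(4*4)) = (-3735 - 1/35052) + (-4 + 4*4) = -130919221/35052 + (-4 + 16) = -130919221/35052 + 12 = -130498597/35052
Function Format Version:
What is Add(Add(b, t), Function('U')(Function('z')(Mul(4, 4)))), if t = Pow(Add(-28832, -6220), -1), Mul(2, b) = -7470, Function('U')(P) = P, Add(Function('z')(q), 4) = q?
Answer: Rational(-130498597, 35052) ≈ -3723.0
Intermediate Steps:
Function('z')(q) = Add(-4, q)
b = -3735 (b = Mul(Rational(1, 2), -7470) = -3735)
t = Rational(-1, 35052) (t = Pow(-35052, -1) = Rational(-1, 35052) ≈ -2.8529e-5)
Add(Add(b, t), Function('U')(Function('z')(Mul(4, 4)))) = Add(Add(-3735, Rational(-1, 35052)), Add(-4, Mul(4, 4))) = Add(Rational(-130919221, 35052), Add(-4, 16)) = Add(Rational(-130919221, 35052), 12) = Rational(-130498597, 35052)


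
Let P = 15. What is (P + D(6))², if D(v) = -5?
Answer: 100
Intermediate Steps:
(P + D(6))² = (15 - 5)² = 10² = 100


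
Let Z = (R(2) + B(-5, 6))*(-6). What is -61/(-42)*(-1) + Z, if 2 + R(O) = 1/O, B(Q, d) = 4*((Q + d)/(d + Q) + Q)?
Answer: 4349/42 ≈ 103.55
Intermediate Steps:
B(Q, d) = 4 + 4*Q (B(Q, d) = 4*((Q + d)/(Q + d) + Q) = 4*(1 + Q) = 4 + 4*Q)
R(O) = -2 + 1/O
Z = 105 (Z = ((-2 + 1/2) + (4 + 4*(-5)))*(-6) = ((-2 + 1/2) + (4 - 20))*(-6) = (-3/2 - 16)*(-6) = -35/2*(-6) = 105)
-61/(-42)*(-1) + Z = -61/(-42)*(-1) + 105 = -61*(-1/42)*(-1) + 105 = (61/42)*(-1) + 105 = -61/42 + 105 = 4349/42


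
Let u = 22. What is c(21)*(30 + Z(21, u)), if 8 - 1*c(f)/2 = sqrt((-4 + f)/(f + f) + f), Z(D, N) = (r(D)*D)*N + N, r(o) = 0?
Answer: 832 - 52*sqrt(37758)/21 ≈ 350.84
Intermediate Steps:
Z(D, N) = N (Z(D, N) = (0*D)*N + N = 0*N + N = 0 + N = N)
c(f) = 16 - 2*sqrt(f + (-4 + f)/(2*f)) (c(f) = 16 - 2*sqrt((-4 + f)/(f + f) + f) = 16 - 2*sqrt((-4 + f)/((2*f)) + f) = 16 - 2*sqrt((-4 + f)*(1/(2*f)) + f) = 16 - 2*sqrt((-4 + f)/(2*f) + f) = 16 - 2*sqrt(f + (-4 + f)/(2*f)))
c(21)*(30 + Z(21, u)) = (16 - sqrt(2 - 8/21 + 4*21))*(30 + 22) = (16 - sqrt(2 - 8*1/21 + 84))*52 = (16 - sqrt(2 - 8/21 + 84))*52 = (16 - sqrt(1798/21))*52 = (16 - sqrt(37758)/21)*52 = 832 - 52*sqrt(37758)/21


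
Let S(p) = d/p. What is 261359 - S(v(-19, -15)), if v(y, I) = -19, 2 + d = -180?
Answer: 4965639/19 ≈ 2.6135e+5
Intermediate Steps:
d = -182 (d = -2 - 180 = -182)
S(p) = -182/p
261359 - S(v(-19, -15)) = 261359 - (-182)/(-19) = 261359 - (-182)*(-1)/19 = 261359 - 1*182/19 = 261359 - 182/19 = 4965639/19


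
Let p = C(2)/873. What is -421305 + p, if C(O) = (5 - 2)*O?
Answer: -122599753/291 ≈ -4.2131e+5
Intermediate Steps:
C(O) = 3*O
p = 2/291 (p = (3*2)/873 = (1/873)*6 = 2/291 ≈ 0.0068729)
-421305 + p = -421305 + 2/291 = -122599753/291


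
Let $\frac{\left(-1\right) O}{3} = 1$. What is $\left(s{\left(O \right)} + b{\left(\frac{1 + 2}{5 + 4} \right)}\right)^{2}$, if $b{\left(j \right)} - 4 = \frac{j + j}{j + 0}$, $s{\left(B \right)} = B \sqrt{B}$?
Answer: $9 - 36 i \sqrt{3} \approx 9.0 - 62.354 i$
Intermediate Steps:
$O = -3$ ($O = \left(-3\right) 1 = -3$)
$s{\left(B \right)} = B^{\frac{3}{2}}$
$b{\left(j \right)} = 6$ ($b{\left(j \right)} = 4 + \frac{j + j}{j + 0} = 4 + \frac{2 j}{j} = 4 + 2 = 6$)
$\left(s{\left(O \right)} + b{\left(\frac{1 + 2}{5 + 4} \right)}\right)^{2} = \left(\left(-3\right)^{\frac{3}{2}} + 6\right)^{2} = \left(- 3 i \sqrt{3} + 6\right)^{2} = \left(6 - 3 i \sqrt{3}\right)^{2}$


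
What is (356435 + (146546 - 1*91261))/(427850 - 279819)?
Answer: 411720/148031 ≈ 2.7813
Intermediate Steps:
(356435 + (146546 - 1*91261))/(427850 - 279819) = (356435 + (146546 - 91261))/148031 = (356435 + 55285)*(1/148031) = 411720*(1/148031) = 411720/148031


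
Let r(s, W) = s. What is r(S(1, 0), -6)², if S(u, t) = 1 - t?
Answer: 1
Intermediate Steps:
r(S(1, 0), -6)² = (1 - 1*0)² = (1 + 0)² = 1² = 1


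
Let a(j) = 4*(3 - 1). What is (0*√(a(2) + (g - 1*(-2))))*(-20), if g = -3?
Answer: 0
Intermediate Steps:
a(j) = 8 (a(j) = 4*2 = 8)
(0*√(a(2) + (g - 1*(-2))))*(-20) = (0*√(8 + (-3 - 1*(-2))))*(-20) = (0*√(8 + (-3 + 2)))*(-20) = (0*√(8 - 1))*(-20) = (0*√7)*(-20) = 0*(-20) = 0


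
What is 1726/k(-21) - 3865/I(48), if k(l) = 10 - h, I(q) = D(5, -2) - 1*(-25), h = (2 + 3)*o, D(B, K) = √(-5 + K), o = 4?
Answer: (-863*√7 + 40900*I)/(5*(√7 - 25*I)) ≈ -325.49 + 16.18*I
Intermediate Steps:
h = 20 (h = (2 + 3)*4 = 5*4 = 20)
I(q) = 25 + I*√7 (I(q) = √(-5 - 2) - 1*(-25) = √(-7) + 25 = I*√7 + 25 = 25 + I*√7)
k(l) = -10 (k(l) = 10 - 1*20 = 10 - 20 = -10)
1726/k(-21) - 3865/I(48) = 1726/(-10) - 3865/(25 + I*√7) = 1726*(-⅒) - 3865/(25 + I*√7) = -863/5 - 3865/(25 + I*√7)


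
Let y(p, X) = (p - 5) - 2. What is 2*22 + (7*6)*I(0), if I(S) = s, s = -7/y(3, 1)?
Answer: 235/2 ≈ 117.50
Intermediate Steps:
y(p, X) = -7 + p (y(p, X) = (-5 + p) - 2 = -7 + p)
s = 7/4 (s = -7/(-7 + 3) = -7/(-4) = -7*(-¼) = 7/4 ≈ 1.7500)
I(S) = 7/4
2*22 + (7*6)*I(0) = 2*22 + (7*6)*(7/4) = 44 + 42*(7/4) = 44 + 147/2 = 235/2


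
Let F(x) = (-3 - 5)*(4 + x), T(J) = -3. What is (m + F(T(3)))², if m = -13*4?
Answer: 3600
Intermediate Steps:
F(x) = -32 - 8*x (F(x) = -8*(4 + x) = -32 - 8*x)
m = -52
(m + F(T(3)))² = (-52 + (-32 - 8*(-3)))² = (-52 + (-32 + 24))² = (-52 - 8)² = (-60)² = 3600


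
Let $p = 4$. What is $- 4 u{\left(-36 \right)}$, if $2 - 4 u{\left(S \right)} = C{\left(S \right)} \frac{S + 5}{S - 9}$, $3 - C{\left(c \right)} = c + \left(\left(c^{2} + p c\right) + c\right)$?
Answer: $- \frac{11159}{15} \approx -743.93$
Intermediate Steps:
$C{\left(c \right)} = 3 - c^{2} - 6 c$ ($C{\left(c \right)} = 3 - \left(c + \left(\left(c^{2} + 4 c\right) + c\right)\right) = 3 - \left(c + \left(c^{2} + 5 c\right)\right) = 3 - \left(c^{2} + 6 c\right) = 3 - c^{2} - 6 c$)
$u{\left(S \right)} = \frac{1}{2} - \frac{\left(5 + S\right) \left(3 - S^{2} - 6 S\right)}{4 \left(-9 + S\right)}$ ($u{\left(S \right)} = \frac{1}{2} - \frac{\left(3 - S^{2} - 6 S\right) \frac{S + 5}{S - 9}}{4} = \frac{1}{2} - \frac{\left(3 - S^{2} - 6 S\right) \frac{5 + S}{-9 + S}}{4} = \frac{1}{2} - \frac{\frac{1}{-9 + S} \left(5 + S\right) \left(3 - S^{2} - 6 S\right)}{4} = \frac{1}{2} - \frac{\left(5 + S\right) \left(3 - S^{2} - 6 S\right)}{4 \left(-9 + S\right)}$)
$- 4 u{\left(-36 \right)} = - 4 \frac{-33 + \left(-36\right)^{3} + 11 \left(-36\right)^{2} + 29 \left(-36\right)}{4 \left(-9 - 36\right)} = - 4 \frac{-33 - 46656 + 11 \cdot 1296 - 1044}{4 \left(-45\right)} = - 4 \cdot \frac{1}{4} \left(- \frac{1}{45}\right) \left(-33 - 46656 + 14256 - 1044\right) = - 4 \cdot \frac{1}{4} \left(- \frac{1}{45}\right) \left(-33477\right) = \left(-4\right) \frac{11159}{60} = - \frac{11159}{15}$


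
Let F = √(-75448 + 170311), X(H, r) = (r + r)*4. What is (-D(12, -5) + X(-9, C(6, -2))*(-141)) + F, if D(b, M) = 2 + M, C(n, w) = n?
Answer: -6765 + √94863 ≈ -6457.0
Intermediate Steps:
X(H, r) = 8*r (X(H, r) = (2*r)*4 = 8*r)
F = √94863 ≈ 308.00
(-D(12, -5) + X(-9, C(6, -2))*(-141)) + F = (-(2 - 5) + (8*6)*(-141)) + √94863 = (-1*(-3) + 48*(-141)) + √94863 = (3 - 6768) + √94863 = -6765 + √94863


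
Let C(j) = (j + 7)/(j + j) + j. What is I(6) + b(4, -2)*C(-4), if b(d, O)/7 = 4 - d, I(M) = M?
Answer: 6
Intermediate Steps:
C(j) = j + (7 + j)/(2*j) (C(j) = (7 + j)/((2*j)) + j = (7 + j)*(1/(2*j)) + j = (7 + j)/(2*j) + j = j + (7 + j)/(2*j))
b(d, O) = 28 - 7*d (b(d, O) = 7*(4 - d) = 28 - 7*d)
I(6) + b(4, -2)*C(-4) = 6 + (28 - 7*4)*(½ - 4 + (7/2)/(-4)) = 6 + (28 - 28)*(½ - 4 + (7/2)*(-¼)) = 6 + 0*(½ - 4 - 7/8) = 6 + 0*(-35/8) = 6 + 0 = 6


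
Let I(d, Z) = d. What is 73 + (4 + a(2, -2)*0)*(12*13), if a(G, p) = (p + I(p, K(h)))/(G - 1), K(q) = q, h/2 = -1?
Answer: 697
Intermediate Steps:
h = -2 (h = 2*(-1) = -2)
a(G, p) = 2*p/(-1 + G) (a(G, p) = (p + p)/(G - 1) = (2*p)/(-1 + G) = 2*p/(-1 + G))
73 + (4 + a(2, -2)*0)*(12*13) = 73 + (4 + (2*(-2)/(-1 + 2))*0)*(12*13) = 73 + (4 + (2*(-2)/1)*0)*156 = 73 + (4 + (2*(-2)*1)*0)*156 = 73 + (4 - 4*0)*156 = 73 + (4 + 0)*156 = 73 + 4*156 = 73 + 624 = 697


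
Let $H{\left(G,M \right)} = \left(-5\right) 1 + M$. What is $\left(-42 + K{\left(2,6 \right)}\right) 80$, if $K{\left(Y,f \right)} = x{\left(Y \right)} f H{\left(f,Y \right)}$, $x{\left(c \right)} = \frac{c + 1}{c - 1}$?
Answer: $-7680$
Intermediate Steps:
$H{\left(G,M \right)} = -5 + M$
$x{\left(c \right)} = \frac{1 + c}{-1 + c}$
$K{\left(Y,f \right)} = \frac{f \left(1 + Y\right) \left(-5 + Y\right)}{-1 + Y}$ ($K{\left(Y,f \right)} = \frac{1 + Y}{-1 + Y} f \left(-5 + Y\right) = \frac{f \left(1 + Y\right)}{-1 + Y} \left(-5 + Y\right) = \frac{f \left(1 + Y\right) \left(-5 + Y\right)}{-1 + Y}$)
$\left(-42 + K{\left(2,6 \right)}\right) 80 = \left(-42 + \frac{6 \left(1 + 2\right) \left(-5 + 2\right)}{-1 + 2}\right) 80 = \left(-42 + 6 \cdot 1^{-1} \cdot 3 \left(-3\right)\right) 80 = \left(-42 + 6 \cdot 1 \cdot 3 \left(-3\right)\right) 80 = \left(-42 - 54\right) 80 = \left(-96\right) 80 = -7680$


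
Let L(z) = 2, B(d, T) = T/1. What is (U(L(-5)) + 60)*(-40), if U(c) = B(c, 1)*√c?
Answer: -2400 - 40*√2 ≈ -2456.6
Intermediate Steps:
B(d, T) = T (B(d, T) = T*1 = T)
U(c) = √c (U(c) = 1*√c = √c)
(U(L(-5)) + 60)*(-40) = (√2 + 60)*(-40) = (60 + √2)*(-40) = -2400 - 40*√2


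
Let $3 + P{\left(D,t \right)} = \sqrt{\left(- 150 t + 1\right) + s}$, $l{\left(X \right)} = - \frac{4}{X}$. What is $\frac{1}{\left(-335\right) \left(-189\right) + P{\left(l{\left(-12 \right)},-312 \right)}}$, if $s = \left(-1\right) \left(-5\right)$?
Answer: $\frac{10552}{668060423} - \frac{\sqrt{46806}}{4008362538} \approx 1.5741 \cdot 10^{-5}$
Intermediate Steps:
$s = 5$
$P{\left(D,t \right)} = -3 + \sqrt{6 - 150 t}$ ($P{\left(D,t \right)} = -3 + \sqrt{\left(- 150 t + 1\right) + 5} = -3 + \sqrt{\left(1 - 150 t\right) + 5} = -3 + \sqrt{6 - 150 t}$)
$\frac{1}{\left(-335\right) \left(-189\right) + P{\left(l{\left(-12 \right)},-312 \right)}} = \frac{1}{\left(-335\right) \left(-189\right) - \left(3 - \sqrt{6 - -46800}\right)} = \frac{1}{63315 - \left(3 - \sqrt{6 + 46800}\right)} = \frac{1}{63315 - \left(3 - \sqrt{46806}\right)} = \frac{1}{63312 + \sqrt{46806}}$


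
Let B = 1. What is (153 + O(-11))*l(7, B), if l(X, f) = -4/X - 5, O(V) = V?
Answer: -5538/7 ≈ -791.14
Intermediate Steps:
l(X, f) = -5 - 4/X
(153 + O(-11))*l(7, B) = (153 - 11)*(-5 - 4/7) = 142*(-5 - 4*1/7) = 142*(-5 - 4/7) = 142*(-39/7) = -5538/7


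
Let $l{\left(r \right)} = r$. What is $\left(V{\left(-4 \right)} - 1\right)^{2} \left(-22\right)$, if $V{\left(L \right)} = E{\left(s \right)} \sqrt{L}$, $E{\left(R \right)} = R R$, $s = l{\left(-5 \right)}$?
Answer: $54978 + 2200 i \approx 54978.0 + 2200.0 i$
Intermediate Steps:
$s = -5$
$E{\left(R \right)} = R^{2}$
$V{\left(L \right)} = 25 \sqrt{L}$ ($V{\left(L \right)} = \left(-5\right)^{2} \sqrt{L} = 25 \sqrt{L}$)
$\left(V{\left(-4 \right)} - 1\right)^{2} \left(-22\right) = \left(25 \sqrt{-4} - 1\right)^{2} \left(-22\right) = \left(25 \cdot 2 i - 1\right)^{2} \left(-22\right) = \left(50 i - 1\right)^{2} \left(-22\right) = \left(-1 + 50 i\right)^{2} \left(-22\right) = - 22 \left(-1 + 50 i\right)^{2}$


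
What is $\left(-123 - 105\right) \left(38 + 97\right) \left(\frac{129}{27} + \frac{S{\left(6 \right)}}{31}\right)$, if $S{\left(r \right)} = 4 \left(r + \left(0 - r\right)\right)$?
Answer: $-147060$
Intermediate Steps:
$S{\left(r \right)} = 0$ ($S{\left(r \right)} = 4 \left(r - r\right) = 4 \cdot 0 = 0$)
$\left(-123 - 105\right) \left(38 + 97\right) \left(\frac{129}{27} + \frac{S{\left(6 \right)}}{31}\right) = \left(-123 - 105\right) \left(38 + 97\right) \left(\frac{129}{27} + \frac{0}{31}\right) = \left(-228\right) 135 \left(129 \cdot \frac{1}{27} + 0 \cdot \frac{1}{31}\right) = - 30780 \left(\frac{43}{9} + 0\right) = \left(-30780\right) \frac{43}{9} = -147060$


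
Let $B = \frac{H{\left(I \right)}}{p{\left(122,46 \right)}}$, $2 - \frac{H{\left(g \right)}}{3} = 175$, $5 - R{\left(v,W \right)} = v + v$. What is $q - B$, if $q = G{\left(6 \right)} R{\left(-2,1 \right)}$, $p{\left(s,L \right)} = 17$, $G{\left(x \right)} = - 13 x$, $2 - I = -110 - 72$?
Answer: $- \frac{11415}{17} \approx -671.47$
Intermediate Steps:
$R{\left(v,W \right)} = 5 - 2 v$ ($R{\left(v,W \right)} = 5 - \left(v + v\right) = 5 - 2 v$)
$I = 184$ ($I = 2 - \left(-110 - 72\right) = 2 - -182 = 2 + 182 = 184$)
$H{\left(g \right)} = -519$ ($H{\left(g \right)} = 6 - 525 = -519$)
$B = - \frac{519}{17} \approx -30.529$
$q = -702$ ($q = \left(-13\right) 6 \left(5 - -4\right) = - 78 \left(5 + 4\right) = \left(-78\right) 9 = -702$)
$q - B = -702 - - \frac{519}{17} = -702 + \frac{519}{17} = - \frac{11415}{17}$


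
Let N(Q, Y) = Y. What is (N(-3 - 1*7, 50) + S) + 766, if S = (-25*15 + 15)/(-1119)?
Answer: 304488/373 ≈ 816.32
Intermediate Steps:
S = 120/373 (S = (-375 + 15)*(-1/1119) = -360*(-1/1119) = 120/373 ≈ 0.32172)
(N(-3 - 1*7, 50) + S) + 766 = (50 + 120/373) + 766 = 18770/373 + 766 = 304488/373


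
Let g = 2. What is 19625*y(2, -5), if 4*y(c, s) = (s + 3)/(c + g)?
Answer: -19625/8 ≈ -2453.1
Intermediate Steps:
y(c, s) = (3 + s)/(4*(2 + c)) (y(c, s) = ((s + 3)/(c + 2))/4 = ((3 + s)/(2 + c))/4 = (3 + s)/(4*(2 + c)))
19625*y(2, -5) = 19625*((3 - 5)/(4*(2 + 2))) = 19625*((¼)*(-2)/4) = 19625*((¼)*(¼)*(-2)) = 19625*(-⅛) = -19625/8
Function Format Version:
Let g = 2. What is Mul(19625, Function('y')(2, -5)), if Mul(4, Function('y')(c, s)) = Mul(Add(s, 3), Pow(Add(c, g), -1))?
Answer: Rational(-19625, 8) ≈ -2453.1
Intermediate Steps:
Function('y')(c, s) = Mul(Rational(1, 4), Pow(Add(2, c), -1), Add(3, s)) (Function('y')(c, s) = Mul(Rational(1, 4), Mul(Add(s, 3), Pow(Add(c, 2), -1))) = Mul(Rational(1, 4), Mul(Add(3, s), Pow(Add(2, c), -1))) = Mul(Rational(1, 4), Mul(Pow(Add(2, c), -1), Add(3, s))) = Mul(Rational(1, 4), Pow(Add(2, c), -1), Add(3, s)))
Mul(19625, Function('y')(2, -5)) = Mul(19625, Mul(Rational(1, 4), Pow(Add(2, 2), -1), Add(3, -5))) = Mul(19625, Mul(Rational(1, 4), Pow(4, -1), -2)) = Mul(19625, Mul(Rational(1, 4), Rational(1, 4), -2)) = Mul(19625, Rational(-1, 8)) = Rational(-19625, 8)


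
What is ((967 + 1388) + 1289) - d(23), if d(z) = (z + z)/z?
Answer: 3642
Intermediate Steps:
d(z) = 2 (d(z) = (2*z)/z = 2)
((967 + 1388) + 1289) - d(23) = ((967 + 1388) + 1289) - 1*2 = (2355 + 1289) - 2 = 3644 - 2 = 3642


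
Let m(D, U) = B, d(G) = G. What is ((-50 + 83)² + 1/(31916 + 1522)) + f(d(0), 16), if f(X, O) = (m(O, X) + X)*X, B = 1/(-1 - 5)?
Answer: 36413983/33438 ≈ 1089.0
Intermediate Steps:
B = -⅙ (B = 1/(-6) = -⅙ ≈ -0.16667)
m(D, U) = -⅙
f(X, O) = X*(-⅙ + X) (f(X, O) = (-⅙ + X)*X = X*(-⅙ + X))
((-50 + 83)² + 1/(31916 + 1522)) + f(d(0), 16) = ((-50 + 83)² + 1/(31916 + 1522)) + 0*(-⅙ + 0) = (33² + 1/33438) + 0*(-⅙) = (1089 + 1/33438) + 0 = 36413983/33438 + 0 = 36413983/33438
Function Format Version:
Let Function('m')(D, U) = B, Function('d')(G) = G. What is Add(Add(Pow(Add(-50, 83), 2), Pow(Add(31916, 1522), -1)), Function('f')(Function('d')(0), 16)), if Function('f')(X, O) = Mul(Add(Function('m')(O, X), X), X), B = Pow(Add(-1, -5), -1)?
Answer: Rational(36413983, 33438) ≈ 1089.0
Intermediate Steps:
B = Rational(-1, 6) (B = Pow(-6, -1) = Rational(-1, 6) ≈ -0.16667)
Function('m')(D, U) = Rational(-1, 6)
Function('f')(X, O) = Mul(X, Add(Rational(-1, 6), X)) (Function('f')(X, O) = Mul(Add(Rational(-1, 6), X), X) = Mul(X, Add(Rational(-1, 6), X)))
Add(Add(Pow(Add(-50, 83), 2), Pow(Add(31916, 1522), -1)), Function('f')(Function('d')(0), 16)) = Add(Add(Pow(Add(-50, 83), 2), Pow(Add(31916, 1522), -1)), Mul(0, Add(Rational(-1, 6), 0))) = Add(Add(Pow(33, 2), Pow(33438, -1)), Mul(0, Rational(-1, 6))) = Add(Add(1089, Rational(1, 33438)), 0) = Add(Rational(36413983, 33438), 0) = Rational(36413983, 33438)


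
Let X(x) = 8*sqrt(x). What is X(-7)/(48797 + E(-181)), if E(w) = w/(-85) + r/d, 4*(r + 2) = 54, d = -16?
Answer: 21760*I*sqrt(7)/132731677 ≈ 0.00043374*I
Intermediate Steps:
r = 23/2 (r = -2 + (1/4)*54 = -2 + 27/2 = 23/2 ≈ 11.500)
E(w) = -23/32 - w/85 (E(w) = w/(-85) + (23/2)/(-16) = w*(-1/85) + (23/2)*(-1/16) = -w/85 - 23/32 = -23/32 - w/85)
X(-7)/(48797 + E(-181)) = (8*sqrt(-7))/(48797 + (-23/32 - 1/85*(-181))) = (8*(I*sqrt(7)))/(48797 + (-23/32 + 181/85)) = (8*I*sqrt(7))/(48797 + 3837/2720) = (8*I*sqrt(7))/(132731677/2720) = (8*I*sqrt(7))*(2720/132731677) = 21760*I*sqrt(7)/132731677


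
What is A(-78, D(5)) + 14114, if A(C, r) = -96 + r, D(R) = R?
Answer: 14023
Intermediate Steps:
A(-78, D(5)) + 14114 = (-96 + 5) + 14114 = -91 + 14114 = 14023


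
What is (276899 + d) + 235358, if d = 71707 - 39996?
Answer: 543968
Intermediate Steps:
d = 31711
(276899 + d) + 235358 = (276899 + 31711) + 235358 = 308610 + 235358 = 543968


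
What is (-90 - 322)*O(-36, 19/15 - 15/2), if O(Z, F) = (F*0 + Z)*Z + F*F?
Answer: -123741007/225 ≈ -5.4996e+5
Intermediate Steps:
O(Z, F) = F² + Z² (O(Z, F) = (0 + Z)*Z + F² = Z*Z + F² = Z² + F² = F² + Z²)
(-90 - 322)*O(-36, 19/15 - 15/2) = (-90 - 322)*((19/15 - 15/2)² + (-36)²) = -412*((19*(1/15) - 15*½)² + 1296) = -412*((19/15 - 15/2)² + 1296) = -412*((-187/30)² + 1296) = -412*(34969/900 + 1296) = -412*1201369/900 = -123741007/225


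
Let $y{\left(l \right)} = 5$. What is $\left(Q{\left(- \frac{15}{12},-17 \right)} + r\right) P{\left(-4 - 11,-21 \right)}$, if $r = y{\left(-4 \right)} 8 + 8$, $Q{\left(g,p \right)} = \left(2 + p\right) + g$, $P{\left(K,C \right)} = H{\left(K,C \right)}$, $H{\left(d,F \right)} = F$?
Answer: $- \frac{2667}{4} \approx -666.75$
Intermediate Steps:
$P{\left(K,C \right)} = C$
$Q{\left(g,p \right)} = 2 + g + p$
$r = 48$ ($r = 5 \cdot 8 + 8 = 40 + 8 = 48$)
$\left(Q{\left(- \frac{15}{12},-17 \right)} + r\right) P{\left(-4 - 11,-21 \right)} = \left(\left(2 - \frac{15}{12} - 17\right) + 48\right) \left(-21\right) = \left(\left(2 - \frac{5}{4} - 17\right) + 48\right) \left(-21\right) = \left(- \frac{65}{4} + 48\right) \left(-21\right) = \frac{127}{4} \left(-21\right) = - \frac{2667}{4}$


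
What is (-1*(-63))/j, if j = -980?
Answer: -9/140 ≈ -0.064286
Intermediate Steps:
(-1*(-63))/j = -1*(-63)/(-980) = 63*(-1/980) = -9/140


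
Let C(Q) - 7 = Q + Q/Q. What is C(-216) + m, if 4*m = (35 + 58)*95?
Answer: 8003/4 ≈ 2000.8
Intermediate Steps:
C(Q) = 8 + Q (C(Q) = 7 + (Q + Q/Q) = 7 + (Q + 1) = 7 + (1 + Q) = 8 + Q)
m = 8835/4 (m = ((35 + 58)*95)/4 = (93*95)/4 = (1/4)*8835 = 8835/4 ≈ 2208.8)
C(-216) + m = (8 - 216) + 8835/4 = -208 + 8835/4 = 8003/4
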